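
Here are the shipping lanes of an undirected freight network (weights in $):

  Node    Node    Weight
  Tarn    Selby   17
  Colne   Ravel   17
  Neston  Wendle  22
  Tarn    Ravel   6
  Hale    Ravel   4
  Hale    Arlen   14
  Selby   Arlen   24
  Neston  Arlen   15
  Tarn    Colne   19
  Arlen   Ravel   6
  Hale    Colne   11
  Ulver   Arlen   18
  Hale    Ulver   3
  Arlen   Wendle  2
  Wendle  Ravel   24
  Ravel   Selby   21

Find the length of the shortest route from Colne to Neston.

$36

Enumerating some paths:
Colne - Ravel - Arlen - Neston: 17+6+15 = 38
Colne - Hale - Ravel - Arlen - Neston: 11+4+6+15 = 36
The minimum is $36 via Colne - Hale - Ravel - Arlen - Neston.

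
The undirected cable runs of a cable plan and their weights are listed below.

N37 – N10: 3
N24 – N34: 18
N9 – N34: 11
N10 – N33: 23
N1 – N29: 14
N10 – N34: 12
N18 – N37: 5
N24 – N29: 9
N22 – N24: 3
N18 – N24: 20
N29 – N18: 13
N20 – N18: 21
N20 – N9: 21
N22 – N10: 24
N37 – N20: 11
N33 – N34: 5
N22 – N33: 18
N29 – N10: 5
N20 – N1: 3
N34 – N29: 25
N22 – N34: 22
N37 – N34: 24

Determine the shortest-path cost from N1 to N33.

Shortest distances from N1:
N1: 0
N20: 3  (via N1)
N29: 14  (via N1)
N37: 14  (via N20)
N10: 17  (via N37)
N18: 19  (via N37)
N24: 23  (via N29)
N9: 24  (via N20)
N22: 26  (via N24)
N34: 29  (via N10)
N33: 34  (via N34)
Shortest route: N1–N20–N37–N10–N34–N33 = 34.

34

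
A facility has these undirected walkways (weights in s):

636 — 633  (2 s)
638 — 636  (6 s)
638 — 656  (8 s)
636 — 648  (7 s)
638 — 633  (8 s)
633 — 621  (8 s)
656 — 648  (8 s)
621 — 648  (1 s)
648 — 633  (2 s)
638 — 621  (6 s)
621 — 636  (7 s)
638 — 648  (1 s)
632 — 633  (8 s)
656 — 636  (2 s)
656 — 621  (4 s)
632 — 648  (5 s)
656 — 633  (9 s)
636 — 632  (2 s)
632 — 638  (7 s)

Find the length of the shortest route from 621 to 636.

Candidate routes:
621 → 656 → 636: 4+2 = 6
621 → 648 → 633 → 636: 1+2+2 = 5
The minimum is 5 s via 621 → 648 → 633 → 636.

5 s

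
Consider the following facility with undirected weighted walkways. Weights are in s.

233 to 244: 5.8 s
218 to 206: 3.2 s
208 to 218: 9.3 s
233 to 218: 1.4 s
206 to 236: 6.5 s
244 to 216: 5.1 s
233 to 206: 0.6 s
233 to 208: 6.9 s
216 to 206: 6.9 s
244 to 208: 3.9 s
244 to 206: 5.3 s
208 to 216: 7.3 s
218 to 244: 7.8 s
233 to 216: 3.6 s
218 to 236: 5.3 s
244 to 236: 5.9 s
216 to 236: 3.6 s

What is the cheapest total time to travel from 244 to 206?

Candidate routes:
244 - 233 - 206: 5.8+0.6 = 6.4
244 - 216 - 233 - 206: 5.1+3.6+0.6 = 9.3
244 - 206: 5.3 = 5.3
Cheapest is 244 - 206 at 5.3 s.

5.3 s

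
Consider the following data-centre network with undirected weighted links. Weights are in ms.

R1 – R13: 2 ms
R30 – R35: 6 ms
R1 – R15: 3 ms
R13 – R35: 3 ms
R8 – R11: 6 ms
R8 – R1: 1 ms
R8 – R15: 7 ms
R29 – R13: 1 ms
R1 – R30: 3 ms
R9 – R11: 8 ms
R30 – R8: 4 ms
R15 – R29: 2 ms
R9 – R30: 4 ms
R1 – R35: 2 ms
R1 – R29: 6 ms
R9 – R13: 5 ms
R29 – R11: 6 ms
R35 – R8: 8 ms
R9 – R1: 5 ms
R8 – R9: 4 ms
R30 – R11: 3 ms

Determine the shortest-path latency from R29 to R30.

6 ms

Settle nodes by increasing distance from R29:
R29: 0
R13: 1  (via R29)
R15: 2  (via R29)
R1: 3  (via R13)
R35: 4  (via R13)
R8: 4  (via R1)
R11: 6  (via R29)
R9: 6  (via R13)
R30: 6  (via R1)
Shortest route: R29–R13–R1–R30 = 6 ms.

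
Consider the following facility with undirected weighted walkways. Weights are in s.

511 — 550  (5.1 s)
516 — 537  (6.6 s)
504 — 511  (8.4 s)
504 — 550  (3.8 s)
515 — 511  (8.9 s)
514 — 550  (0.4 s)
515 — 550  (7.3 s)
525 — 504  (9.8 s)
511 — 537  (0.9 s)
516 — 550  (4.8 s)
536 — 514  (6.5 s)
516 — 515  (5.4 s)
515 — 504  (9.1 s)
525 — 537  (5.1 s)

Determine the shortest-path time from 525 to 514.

11.5 s

Candidate routes:
525 → 537 → 511 → 550 → 514: 5.1+0.9+5.1+0.4 = 11.5
525 → 504 → 550 → 514: 9.8+3.8+0.4 = 14
525 → 537 → 516 → 550 → 514: 5.1+6.6+4.8+0.4 = 16.9
The minimum is 11.5 s via 525 → 537 → 511 → 550 → 514.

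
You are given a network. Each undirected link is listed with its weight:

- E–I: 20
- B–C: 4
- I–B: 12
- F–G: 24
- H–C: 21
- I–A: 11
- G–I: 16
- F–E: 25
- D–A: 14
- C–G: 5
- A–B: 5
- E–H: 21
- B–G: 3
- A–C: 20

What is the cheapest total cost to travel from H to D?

Enumerating some paths:
H → C → A → D: 21+20+14 = 55
H → C → G → B → A → D: 21+5+3+5+14 = 48
H → C → B → I → A → D: 21+4+12+11+14 = 62
H → C → B → A → D: 21+4+5+14 = 44
The minimum is 44 via H → C → B → A → D.

44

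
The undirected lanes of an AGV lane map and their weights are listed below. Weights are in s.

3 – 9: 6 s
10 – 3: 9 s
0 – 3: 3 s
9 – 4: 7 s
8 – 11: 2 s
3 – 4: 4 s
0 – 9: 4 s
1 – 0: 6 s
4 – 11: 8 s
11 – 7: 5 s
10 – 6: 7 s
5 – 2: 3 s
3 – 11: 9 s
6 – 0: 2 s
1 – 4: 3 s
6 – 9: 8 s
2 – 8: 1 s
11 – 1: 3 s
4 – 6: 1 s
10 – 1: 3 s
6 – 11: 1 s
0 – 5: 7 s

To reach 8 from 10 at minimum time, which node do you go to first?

Compare a few routes:
10–6–11–8: 7+1+2 = 10
10–1–11–8: 3+3+2 = 8
10–1–0–6–11–8: 3+6+2+1+2 = 14
10–1–4–6–11–8: 3+3+1+1+2 = 10
Cheapest is 10–1–11–8 at 8 s.
So from 10 the first move is to 1.

1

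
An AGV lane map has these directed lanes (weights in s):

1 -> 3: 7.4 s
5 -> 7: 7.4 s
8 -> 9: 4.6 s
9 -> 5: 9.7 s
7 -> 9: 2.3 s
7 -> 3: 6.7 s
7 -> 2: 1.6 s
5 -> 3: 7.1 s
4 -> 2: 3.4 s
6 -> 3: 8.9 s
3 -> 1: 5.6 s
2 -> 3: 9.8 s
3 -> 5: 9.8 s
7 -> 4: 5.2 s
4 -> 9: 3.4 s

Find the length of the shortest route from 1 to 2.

Running Dijkstra from 1:
1: 0
3: 7.4  (via 1)
5: 17.2  (via 3)
7: 24.6  (via 5)
2: 26.2  (via 7)
Shortest route: 1 → 3 → 5 → 7 → 2 = 26.2 s.

26.2 s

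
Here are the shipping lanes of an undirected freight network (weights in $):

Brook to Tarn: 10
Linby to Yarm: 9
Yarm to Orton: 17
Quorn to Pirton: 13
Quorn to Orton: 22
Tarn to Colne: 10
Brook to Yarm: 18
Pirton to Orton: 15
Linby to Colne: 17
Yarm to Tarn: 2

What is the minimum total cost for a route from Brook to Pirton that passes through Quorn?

$64

Best Brook to Quorn: Brook–Tarn–Yarm–Orton–Quorn costing 51
Shortest Quorn→Pirton: Quorn–Pirton = 13
Total via Quorn: 51 + 13 = $64.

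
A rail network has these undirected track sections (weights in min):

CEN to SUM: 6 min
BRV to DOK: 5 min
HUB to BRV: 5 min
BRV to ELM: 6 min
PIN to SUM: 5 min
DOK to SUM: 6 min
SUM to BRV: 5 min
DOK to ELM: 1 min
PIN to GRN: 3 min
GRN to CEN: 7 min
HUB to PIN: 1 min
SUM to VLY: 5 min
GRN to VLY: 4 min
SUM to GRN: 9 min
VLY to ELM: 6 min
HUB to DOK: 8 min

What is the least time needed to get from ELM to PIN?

Enumerating some paths:
ELM → DOK → BRV → HUB → PIN: 1+5+5+1 = 12
ELM → DOK → HUB → PIN: 1+8+1 = 10
ELM → DOK → SUM → PIN: 1+6+5 = 12
The minimum is 10 min via ELM → DOK → HUB → PIN.

10 min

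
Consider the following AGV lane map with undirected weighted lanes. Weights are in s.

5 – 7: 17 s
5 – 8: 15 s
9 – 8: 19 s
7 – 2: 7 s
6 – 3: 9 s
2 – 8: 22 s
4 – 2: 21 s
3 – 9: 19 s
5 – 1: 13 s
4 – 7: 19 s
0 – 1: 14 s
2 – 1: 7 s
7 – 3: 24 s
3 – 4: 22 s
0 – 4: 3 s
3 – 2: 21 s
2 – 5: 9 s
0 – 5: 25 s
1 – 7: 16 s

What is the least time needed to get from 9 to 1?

Enumerating some paths:
9–8–2–1: 19+22+7 = 48
9–8–5–1: 19+15+13 = 47
The minimum is 47 s via 9–8–5–1.

47 s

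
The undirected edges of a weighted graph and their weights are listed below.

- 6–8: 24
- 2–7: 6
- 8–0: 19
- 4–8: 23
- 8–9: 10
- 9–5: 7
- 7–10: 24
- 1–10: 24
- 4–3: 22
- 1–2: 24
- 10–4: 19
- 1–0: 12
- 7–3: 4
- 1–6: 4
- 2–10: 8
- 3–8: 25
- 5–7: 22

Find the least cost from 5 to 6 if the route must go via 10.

64

Shortest 5→10: 5 → 7 → 2 → 10 = 36
Shortest 10→6: 10 → 1 → 6 = 28
Total via 10: 36 + 28 = 64.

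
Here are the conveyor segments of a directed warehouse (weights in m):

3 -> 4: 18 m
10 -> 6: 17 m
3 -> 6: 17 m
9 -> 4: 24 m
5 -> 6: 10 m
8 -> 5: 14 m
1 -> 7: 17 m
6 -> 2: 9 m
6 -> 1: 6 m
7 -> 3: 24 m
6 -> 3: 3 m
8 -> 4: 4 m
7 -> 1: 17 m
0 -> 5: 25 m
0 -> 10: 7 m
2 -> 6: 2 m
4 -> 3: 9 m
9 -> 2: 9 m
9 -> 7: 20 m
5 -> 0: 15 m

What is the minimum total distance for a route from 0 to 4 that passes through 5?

56 m

Shortest 0→5: 0–5 = 25
Shortest 5→4: 5–6–3–4 = 31
Total via 5: 25 + 31 = 56 m.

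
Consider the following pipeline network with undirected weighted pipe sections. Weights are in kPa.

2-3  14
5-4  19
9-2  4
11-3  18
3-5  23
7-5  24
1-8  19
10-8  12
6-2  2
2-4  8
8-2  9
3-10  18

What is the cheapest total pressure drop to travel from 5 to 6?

29 kPa

Shortest distances from 5:
5: 0
4: 19  (via 5)
3: 23  (via 5)
7: 24  (via 5)
2: 27  (via 4)
6: 29  (via 2)
Shortest route: 5–4–2–6 = 29 kPa.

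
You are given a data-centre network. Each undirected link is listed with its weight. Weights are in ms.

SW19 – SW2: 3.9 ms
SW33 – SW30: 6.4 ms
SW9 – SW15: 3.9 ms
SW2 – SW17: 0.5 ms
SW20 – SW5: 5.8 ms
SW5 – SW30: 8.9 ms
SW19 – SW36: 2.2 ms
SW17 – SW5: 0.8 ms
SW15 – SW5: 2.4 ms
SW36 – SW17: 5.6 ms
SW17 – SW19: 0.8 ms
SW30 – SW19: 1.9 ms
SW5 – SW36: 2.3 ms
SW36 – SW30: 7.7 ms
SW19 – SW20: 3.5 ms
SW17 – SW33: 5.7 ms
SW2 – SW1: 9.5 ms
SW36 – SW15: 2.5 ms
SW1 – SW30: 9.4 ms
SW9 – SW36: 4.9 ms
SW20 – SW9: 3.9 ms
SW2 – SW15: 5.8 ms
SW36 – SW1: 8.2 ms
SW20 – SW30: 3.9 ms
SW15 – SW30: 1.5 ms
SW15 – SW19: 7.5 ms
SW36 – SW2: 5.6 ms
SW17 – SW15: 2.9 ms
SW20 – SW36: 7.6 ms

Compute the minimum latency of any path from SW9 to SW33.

Shortest distances from SW9:
SW9: 0
SW20: 3.9  (via SW9)
SW15: 3.9  (via SW9)
SW36: 4.9  (via SW9)
SW30: 5.4  (via SW15)
SW5: 6.3  (via SW15)
SW17: 6.8  (via SW15)
SW19: 7.1  (via SW36)
SW2: 7.3  (via SW17)
SW33: 11.8  (via SW30)
Shortest route: SW9 → SW15 → SW30 → SW33 = 11.8 ms.

11.8 ms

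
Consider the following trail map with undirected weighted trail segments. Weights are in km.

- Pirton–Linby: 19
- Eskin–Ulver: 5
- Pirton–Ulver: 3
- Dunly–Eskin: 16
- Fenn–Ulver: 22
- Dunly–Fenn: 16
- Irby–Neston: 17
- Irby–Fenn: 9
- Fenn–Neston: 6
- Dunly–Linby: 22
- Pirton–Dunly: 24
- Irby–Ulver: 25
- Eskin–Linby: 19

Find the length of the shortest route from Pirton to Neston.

Shortest distances from Pirton:
Pirton: 0
Ulver: 3  (via Pirton)
Eskin: 8  (via Ulver)
Linby: 19  (via Pirton)
Dunly: 24  (via Pirton)
Fenn: 25  (via Ulver)
Irby: 28  (via Ulver)
Neston: 31  (via Fenn)
Shortest route: Pirton → Ulver → Fenn → Neston = 31 km.

31 km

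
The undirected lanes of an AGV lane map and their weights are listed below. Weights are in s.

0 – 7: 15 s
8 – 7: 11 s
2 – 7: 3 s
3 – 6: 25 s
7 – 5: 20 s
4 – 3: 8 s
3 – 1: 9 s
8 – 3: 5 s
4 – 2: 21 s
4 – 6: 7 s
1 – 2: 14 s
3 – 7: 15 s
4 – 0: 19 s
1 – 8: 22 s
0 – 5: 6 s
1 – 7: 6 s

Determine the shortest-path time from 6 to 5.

32 s

Settle nodes by increasing distance from 6:
6: 0
4: 7  (via 6)
3: 15  (via 4)
8: 20  (via 3)
1: 24  (via 3)
0: 26  (via 4)
2: 28  (via 4)
7: 30  (via 3)
5: 32  (via 0)
Shortest route: 6 → 4 → 0 → 5 = 32 s.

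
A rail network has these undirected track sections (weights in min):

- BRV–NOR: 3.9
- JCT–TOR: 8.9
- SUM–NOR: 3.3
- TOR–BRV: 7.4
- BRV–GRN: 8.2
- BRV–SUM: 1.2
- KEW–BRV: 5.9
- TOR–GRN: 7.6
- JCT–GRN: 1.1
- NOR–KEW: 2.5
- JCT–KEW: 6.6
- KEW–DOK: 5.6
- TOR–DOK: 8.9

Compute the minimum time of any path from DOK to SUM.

Enumerating some paths:
DOK–KEW–BRV–SUM: 5.6+5.9+1.2 = 12.7
DOK–KEW–NOR–SUM: 5.6+2.5+3.3 = 11.4
Cheapest is DOK–KEW–NOR–SUM at 11.4 min.

11.4 min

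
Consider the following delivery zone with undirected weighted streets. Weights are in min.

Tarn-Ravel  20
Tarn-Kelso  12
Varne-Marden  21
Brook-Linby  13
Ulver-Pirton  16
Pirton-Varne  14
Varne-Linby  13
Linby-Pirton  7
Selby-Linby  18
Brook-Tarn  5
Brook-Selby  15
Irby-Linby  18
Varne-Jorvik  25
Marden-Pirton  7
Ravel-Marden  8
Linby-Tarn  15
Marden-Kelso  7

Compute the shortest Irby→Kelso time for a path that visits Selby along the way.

Shortest Irby→Selby: Irby–Linby–Selby = 36
Best Selby to Kelso: Selby–Brook–Tarn–Kelso costing 32
Total via Selby: 36 + 32 = 68 min.

68 min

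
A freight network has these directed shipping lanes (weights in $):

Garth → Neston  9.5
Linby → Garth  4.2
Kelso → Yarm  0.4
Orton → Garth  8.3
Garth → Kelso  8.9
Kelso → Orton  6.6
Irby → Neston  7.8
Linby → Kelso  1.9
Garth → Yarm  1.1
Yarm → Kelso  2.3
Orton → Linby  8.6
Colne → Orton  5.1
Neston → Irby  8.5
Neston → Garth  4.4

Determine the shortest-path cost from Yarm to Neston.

$26.7

Candidate routes:
Yarm → Kelso → Orton → Garth → Neston: 2.3+6.6+8.3+9.5 = 26.7
Yarm → Kelso → Orton → Linby → Garth → Neston: 2.3+6.6+8.6+4.2+9.5 = 31.2
The minimum is $26.7 via Yarm → Kelso → Orton → Garth → Neston.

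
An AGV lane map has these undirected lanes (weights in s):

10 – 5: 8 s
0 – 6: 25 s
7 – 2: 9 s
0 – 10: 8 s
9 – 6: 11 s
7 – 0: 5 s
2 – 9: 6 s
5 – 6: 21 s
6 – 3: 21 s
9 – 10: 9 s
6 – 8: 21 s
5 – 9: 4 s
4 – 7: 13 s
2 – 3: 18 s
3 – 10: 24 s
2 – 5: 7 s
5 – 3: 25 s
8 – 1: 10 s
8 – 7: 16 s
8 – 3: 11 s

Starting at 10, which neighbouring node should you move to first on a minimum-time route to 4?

0

Candidate routes:
10 - 0 - 7 - 4: 8+5+13 = 26
10 - 9 - 2 - 7 - 4: 9+6+9+13 = 37
Cheapest is 10 - 0 - 7 - 4 at 26 s.
So from 10 the first move is to 0.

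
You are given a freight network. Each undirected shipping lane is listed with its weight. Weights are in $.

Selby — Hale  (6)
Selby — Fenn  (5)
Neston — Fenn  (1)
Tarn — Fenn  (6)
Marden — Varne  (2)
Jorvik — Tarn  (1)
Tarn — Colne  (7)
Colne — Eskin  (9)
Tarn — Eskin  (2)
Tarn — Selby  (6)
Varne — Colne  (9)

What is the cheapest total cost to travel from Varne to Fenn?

$22

Candidate routes:
Varne–Colne–Eskin–Tarn–Fenn: 9+9+2+6 = 26
Varne–Colne–Tarn–Selby–Fenn: 9+7+6+5 = 27
Varne–Colne–Eskin–Tarn–Selby–Fenn: 9+9+2+6+5 = 31
Varne–Colne–Tarn–Fenn: 9+7+6 = 22
Cheapest is Varne–Colne–Tarn–Fenn at $22.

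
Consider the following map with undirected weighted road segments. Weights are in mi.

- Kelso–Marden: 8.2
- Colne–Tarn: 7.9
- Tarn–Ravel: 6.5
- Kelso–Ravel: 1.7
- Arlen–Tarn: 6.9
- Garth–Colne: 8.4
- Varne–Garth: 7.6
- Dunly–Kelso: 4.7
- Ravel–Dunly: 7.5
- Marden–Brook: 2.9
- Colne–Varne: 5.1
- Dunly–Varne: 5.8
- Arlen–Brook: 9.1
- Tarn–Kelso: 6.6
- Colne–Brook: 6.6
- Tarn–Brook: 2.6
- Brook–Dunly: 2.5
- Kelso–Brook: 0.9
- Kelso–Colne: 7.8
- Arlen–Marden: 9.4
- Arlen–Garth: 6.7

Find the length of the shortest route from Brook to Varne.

8.3 mi

Compare a few routes:
Brook–Dunly–Varne: 2.5+5.8 = 8.3
Brook–Kelso–Dunly–Varne: 0.9+4.7+5.8 = 11.4
The minimum is 8.3 mi via Brook–Dunly–Varne.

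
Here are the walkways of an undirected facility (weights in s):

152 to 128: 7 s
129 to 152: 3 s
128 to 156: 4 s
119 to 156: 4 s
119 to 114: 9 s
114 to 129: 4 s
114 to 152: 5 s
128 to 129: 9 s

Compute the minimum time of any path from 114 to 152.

Shortest distances from 114:
114: 0
129: 4  (via 114)
152: 5  (via 114)
Shortest route: 114–152 = 5 s.

5 s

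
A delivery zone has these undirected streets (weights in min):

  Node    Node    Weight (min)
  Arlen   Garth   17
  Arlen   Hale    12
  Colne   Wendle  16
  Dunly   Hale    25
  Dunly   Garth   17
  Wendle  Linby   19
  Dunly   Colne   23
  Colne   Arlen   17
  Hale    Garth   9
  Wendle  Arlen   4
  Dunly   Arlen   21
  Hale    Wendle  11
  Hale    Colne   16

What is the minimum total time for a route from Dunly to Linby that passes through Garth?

56 min

Shortest Dunly→Garth: Dunly → Garth = 17
Shortest Garth→Linby: Garth → Hale → Wendle → Linby = 39
Total via Garth: 17 + 39 = 56 min.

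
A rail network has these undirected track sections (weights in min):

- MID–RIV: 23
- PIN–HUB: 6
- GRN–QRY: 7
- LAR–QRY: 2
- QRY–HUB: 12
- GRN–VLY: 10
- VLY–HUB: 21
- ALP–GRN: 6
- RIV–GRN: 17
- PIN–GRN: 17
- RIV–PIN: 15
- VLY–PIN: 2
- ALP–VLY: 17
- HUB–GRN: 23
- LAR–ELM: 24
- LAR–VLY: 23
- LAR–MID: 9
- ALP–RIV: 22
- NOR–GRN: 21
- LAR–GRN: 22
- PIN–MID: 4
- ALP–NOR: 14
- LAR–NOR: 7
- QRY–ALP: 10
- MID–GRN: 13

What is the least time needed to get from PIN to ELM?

37 min

Shortest distances from PIN:
PIN: 0
VLY: 2  (via PIN)
MID: 4  (via PIN)
HUB: 6  (via PIN)
GRN: 12  (via VLY)
LAR: 13  (via MID)
QRY: 15  (via LAR)
RIV: 15  (via PIN)
ALP: 18  (via GRN)
NOR: 20  (via LAR)
ELM: 37  (via LAR)
Shortest route: PIN → MID → LAR → ELM = 37 min.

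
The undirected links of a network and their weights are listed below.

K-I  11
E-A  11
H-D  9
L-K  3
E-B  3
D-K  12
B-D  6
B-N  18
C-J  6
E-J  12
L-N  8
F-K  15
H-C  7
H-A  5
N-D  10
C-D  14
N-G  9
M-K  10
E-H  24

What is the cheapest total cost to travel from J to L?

Shortest distances from J:
J: 0
C: 6  (via J)
E: 12  (via J)
H: 13  (via C)
B: 15  (via E)
A: 18  (via H)
D: 20  (via C)
N: 30  (via D)
K: 32  (via D)
L: 35  (via K)
Shortest route: J–C–D–K–L = 35.

35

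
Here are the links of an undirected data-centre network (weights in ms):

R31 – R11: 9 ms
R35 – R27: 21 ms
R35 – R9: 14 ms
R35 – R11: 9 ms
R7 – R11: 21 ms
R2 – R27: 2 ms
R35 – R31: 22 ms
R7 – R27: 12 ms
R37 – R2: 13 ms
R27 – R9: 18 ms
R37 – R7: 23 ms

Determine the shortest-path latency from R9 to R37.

33 ms

Settle nodes by increasing distance from R9:
R9: 0
R35: 14  (via R9)
R27: 18  (via R9)
R2: 20  (via R27)
R11: 23  (via R35)
R7: 30  (via R27)
R31: 32  (via R11)
R37: 33  (via R2)
Shortest route: R9 → R27 → R2 → R37 = 33 ms.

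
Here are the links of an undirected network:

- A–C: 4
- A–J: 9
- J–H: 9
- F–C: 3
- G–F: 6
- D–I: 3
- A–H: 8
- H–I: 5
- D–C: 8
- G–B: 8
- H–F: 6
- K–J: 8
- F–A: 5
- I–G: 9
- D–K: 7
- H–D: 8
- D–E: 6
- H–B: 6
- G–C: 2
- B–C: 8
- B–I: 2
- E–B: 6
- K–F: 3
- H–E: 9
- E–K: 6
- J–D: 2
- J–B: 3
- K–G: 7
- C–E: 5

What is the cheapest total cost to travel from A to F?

5

Enumerating some paths:
A → C → F: 4+3 = 7
A → F: 5 = 5
Cheapest is A → F at 5.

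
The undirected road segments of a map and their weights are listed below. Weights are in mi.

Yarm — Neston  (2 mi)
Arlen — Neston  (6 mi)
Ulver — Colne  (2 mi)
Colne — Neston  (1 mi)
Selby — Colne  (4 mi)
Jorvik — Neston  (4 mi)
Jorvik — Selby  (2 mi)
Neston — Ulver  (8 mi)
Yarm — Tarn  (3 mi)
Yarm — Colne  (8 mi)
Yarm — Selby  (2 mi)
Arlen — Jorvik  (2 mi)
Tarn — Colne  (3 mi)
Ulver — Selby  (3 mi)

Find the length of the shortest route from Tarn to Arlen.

9 mi

Running Dijkstra from Tarn:
Tarn: 0
Colne: 3  (via Tarn)
Yarm: 3  (via Tarn)
Neston: 4  (via Colne)
Selby: 5  (via Yarm)
Ulver: 5  (via Colne)
Jorvik: 7  (via Selby)
Arlen: 9  (via Jorvik)
Shortest route: Tarn–Yarm–Selby–Jorvik–Arlen = 9 mi.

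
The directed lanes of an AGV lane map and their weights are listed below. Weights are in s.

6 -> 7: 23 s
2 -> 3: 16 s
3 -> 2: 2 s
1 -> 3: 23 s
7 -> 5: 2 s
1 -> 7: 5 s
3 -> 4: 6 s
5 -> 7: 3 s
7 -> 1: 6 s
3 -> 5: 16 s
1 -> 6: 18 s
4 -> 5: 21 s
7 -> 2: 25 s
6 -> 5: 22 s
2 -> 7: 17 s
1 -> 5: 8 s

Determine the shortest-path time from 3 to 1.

Candidate routes:
3 → 4 → 5 → 7 → 1: 6+21+3+6 = 36
3 → 2 → 7 → 1: 2+17+6 = 25
Cheapest is 3 → 2 → 7 → 1 at 25 s.

25 s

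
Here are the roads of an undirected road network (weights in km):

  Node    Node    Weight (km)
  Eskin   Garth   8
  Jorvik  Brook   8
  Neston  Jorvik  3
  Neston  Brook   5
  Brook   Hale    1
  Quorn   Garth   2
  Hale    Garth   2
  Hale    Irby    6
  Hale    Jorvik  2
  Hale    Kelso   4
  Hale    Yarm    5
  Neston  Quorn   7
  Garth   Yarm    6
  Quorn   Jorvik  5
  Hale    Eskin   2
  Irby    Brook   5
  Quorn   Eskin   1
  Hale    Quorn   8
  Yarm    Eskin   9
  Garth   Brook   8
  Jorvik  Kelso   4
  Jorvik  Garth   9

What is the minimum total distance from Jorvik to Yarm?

7 km

Running Dijkstra from Jorvik:
Jorvik: 0
Hale: 2  (via Jorvik)
Brook: 3  (via Hale)
Neston: 3  (via Jorvik)
Garth: 4  (via Hale)
Kelso: 4  (via Jorvik)
Eskin: 4  (via Hale)
Quorn: 5  (via Jorvik)
Yarm: 7  (via Hale)
Shortest route: Jorvik–Hale–Yarm = 7 km.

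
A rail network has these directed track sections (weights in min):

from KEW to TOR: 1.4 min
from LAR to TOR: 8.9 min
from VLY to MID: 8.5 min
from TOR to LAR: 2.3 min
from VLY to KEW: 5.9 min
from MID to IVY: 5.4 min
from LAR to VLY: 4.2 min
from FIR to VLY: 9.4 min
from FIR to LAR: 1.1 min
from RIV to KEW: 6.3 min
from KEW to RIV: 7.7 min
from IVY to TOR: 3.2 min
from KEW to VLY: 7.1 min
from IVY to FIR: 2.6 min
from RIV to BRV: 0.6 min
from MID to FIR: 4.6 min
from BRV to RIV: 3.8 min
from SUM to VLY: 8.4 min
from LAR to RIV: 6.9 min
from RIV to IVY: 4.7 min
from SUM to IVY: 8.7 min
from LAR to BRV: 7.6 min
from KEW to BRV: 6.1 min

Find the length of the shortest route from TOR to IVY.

13.9 min

Candidate routes:
TOR → LAR → BRV → RIV → IVY: 2.3+7.6+3.8+4.7 = 18.4
TOR → LAR → VLY → KEW → RIV → IVY: 2.3+4.2+5.9+7.7+4.7 = 24.8
TOR → LAR → RIV → IVY: 2.3+6.9+4.7 = 13.9
TOR → LAR → VLY → MID → IVY: 2.3+4.2+8.5+5.4 = 20.4
Cheapest is TOR → LAR → RIV → IVY at 13.9 min.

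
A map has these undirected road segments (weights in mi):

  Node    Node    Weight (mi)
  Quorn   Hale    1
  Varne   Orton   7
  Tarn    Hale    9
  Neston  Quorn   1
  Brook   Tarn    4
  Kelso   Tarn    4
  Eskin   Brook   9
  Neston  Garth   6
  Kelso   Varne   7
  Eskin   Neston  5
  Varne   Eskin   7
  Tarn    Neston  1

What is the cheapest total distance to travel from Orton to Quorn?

Shortest distances from Orton:
Orton: 0
Varne: 7  (via Orton)
Eskin: 14  (via Varne)
Kelso: 14  (via Varne)
Tarn: 18  (via Kelso)
Neston: 19  (via Eskin)
Quorn: 20  (via Neston)
Shortest route: Orton → Varne → Eskin → Neston → Quorn = 20 mi.

20 mi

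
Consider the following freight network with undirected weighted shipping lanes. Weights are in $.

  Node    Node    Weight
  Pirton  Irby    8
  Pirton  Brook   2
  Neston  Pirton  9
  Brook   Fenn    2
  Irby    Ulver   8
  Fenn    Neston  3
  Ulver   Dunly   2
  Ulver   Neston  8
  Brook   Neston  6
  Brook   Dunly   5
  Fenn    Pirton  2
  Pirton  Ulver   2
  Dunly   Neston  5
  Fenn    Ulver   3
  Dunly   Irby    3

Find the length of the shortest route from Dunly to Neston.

$5

Settle nodes by increasing distance from Dunly:
Dunly: 0
Ulver: 2  (via Dunly)
Irby: 3  (via Dunly)
Pirton: 4  (via Ulver)
Neston: 5  (via Dunly)
Shortest route: Dunly–Neston = $5.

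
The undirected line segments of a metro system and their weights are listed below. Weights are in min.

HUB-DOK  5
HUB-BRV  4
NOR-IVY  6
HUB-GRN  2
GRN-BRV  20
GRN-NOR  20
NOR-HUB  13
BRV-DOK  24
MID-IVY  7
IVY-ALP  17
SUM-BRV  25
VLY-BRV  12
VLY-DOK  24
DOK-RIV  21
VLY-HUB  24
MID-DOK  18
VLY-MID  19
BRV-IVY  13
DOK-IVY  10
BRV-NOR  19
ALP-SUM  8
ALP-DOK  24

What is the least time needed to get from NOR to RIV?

37 min

Compare a few routes:
NOR - GRN - HUB - DOK - RIV: 20+2+5+21 = 48
NOR - IVY - DOK - RIV: 6+10+21 = 37
NOR - IVY - BRV - HUB - DOK - RIV: 6+13+4+5+21 = 49
NOR - HUB - DOK - RIV: 13+5+21 = 39
Cheapest is NOR - IVY - DOK - RIV at 37 min.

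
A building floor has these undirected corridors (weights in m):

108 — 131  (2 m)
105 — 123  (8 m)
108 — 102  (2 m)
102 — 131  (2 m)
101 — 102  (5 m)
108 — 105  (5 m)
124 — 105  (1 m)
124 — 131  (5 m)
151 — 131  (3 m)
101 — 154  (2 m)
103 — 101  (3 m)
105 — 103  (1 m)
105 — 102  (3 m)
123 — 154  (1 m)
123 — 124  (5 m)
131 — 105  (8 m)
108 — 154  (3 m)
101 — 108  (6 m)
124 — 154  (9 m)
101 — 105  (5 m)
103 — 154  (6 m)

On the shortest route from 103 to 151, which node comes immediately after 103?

Compare a few routes:
103 → 105 → 124 → 131 → 151: 1+1+5+3 = 10
103 → 105 → 102 → 131 → 151: 1+3+2+3 = 9
The minimum is 9 m via 103 → 105 → 102 → 131 → 151.
So from 103 the first move is to 105.

105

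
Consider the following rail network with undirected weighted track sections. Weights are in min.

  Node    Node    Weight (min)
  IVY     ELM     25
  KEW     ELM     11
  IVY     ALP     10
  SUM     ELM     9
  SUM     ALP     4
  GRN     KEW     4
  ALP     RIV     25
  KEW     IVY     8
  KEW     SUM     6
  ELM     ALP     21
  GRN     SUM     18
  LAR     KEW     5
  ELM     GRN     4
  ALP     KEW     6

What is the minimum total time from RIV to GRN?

Enumerating some paths:
RIV–ALP–SUM–KEW–GRN: 25+4+6+4 = 39
RIV–ALP–KEW–GRN: 25+6+4 = 35
The minimum is 35 min via RIV–ALP–KEW–GRN.

35 min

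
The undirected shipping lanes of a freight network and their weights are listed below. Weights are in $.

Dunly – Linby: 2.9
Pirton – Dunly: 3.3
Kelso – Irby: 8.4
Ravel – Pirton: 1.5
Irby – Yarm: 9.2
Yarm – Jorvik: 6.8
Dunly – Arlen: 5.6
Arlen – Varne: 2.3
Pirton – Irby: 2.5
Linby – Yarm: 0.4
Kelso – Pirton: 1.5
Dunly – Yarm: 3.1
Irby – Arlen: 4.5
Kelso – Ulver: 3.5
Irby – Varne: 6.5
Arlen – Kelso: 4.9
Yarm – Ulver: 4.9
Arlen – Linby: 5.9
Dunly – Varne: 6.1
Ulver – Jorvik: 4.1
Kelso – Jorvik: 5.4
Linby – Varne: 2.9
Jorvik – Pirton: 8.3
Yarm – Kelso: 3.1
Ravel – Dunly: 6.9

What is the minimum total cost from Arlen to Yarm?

Shortest distances from Arlen:
Arlen: 0
Varne: 2.3  (via Arlen)
Irby: 4.5  (via Arlen)
Kelso: 4.9  (via Arlen)
Linby: 5.2  (via Varne)
Dunly: 5.6  (via Arlen)
Yarm: 5.6  (via Linby)
Shortest route: Arlen–Varne–Linby–Yarm = $5.6.

$5.6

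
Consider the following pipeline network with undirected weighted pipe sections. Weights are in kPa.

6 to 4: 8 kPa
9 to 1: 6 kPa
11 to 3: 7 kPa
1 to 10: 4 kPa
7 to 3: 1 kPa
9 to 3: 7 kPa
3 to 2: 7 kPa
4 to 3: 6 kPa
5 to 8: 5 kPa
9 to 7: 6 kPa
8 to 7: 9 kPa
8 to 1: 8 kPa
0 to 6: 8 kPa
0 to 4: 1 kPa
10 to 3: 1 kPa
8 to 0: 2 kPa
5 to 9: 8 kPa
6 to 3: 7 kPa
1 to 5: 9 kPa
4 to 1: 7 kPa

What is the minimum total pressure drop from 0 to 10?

8 kPa

Running Dijkstra from 0:
0: 0
4: 1  (via 0)
8: 2  (via 0)
3: 7  (via 4)
5: 7  (via 8)
1: 8  (via 4)
6: 8  (via 0)
7: 8  (via 3)
10: 8  (via 3)
Shortest route: 0–4–3–10 = 8 kPa.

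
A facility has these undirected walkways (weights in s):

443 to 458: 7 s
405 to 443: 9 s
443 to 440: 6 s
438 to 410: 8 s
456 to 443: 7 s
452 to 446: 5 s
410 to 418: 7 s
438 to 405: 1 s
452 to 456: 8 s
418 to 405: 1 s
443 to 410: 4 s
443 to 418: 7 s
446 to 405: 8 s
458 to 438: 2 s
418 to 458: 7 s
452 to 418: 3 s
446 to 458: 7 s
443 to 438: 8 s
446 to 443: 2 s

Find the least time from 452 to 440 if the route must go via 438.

Best 452 to 438: 452 → 418 → 405 → 438 costing 5
Shortest 438→440: 438 → 443 → 440 = 14
Total via 438: 5 + 14 = 19 s.

19 s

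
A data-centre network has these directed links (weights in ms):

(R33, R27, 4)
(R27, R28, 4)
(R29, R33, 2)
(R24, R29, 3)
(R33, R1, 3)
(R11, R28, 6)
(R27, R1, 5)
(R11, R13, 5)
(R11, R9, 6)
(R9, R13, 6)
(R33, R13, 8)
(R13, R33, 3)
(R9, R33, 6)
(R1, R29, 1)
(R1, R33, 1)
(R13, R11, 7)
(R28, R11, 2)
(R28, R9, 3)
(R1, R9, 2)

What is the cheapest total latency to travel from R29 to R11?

Settle nodes by increasing distance from R29:
R29: 0
R33: 2  (via R29)
R1: 5  (via R33)
R27: 6  (via R33)
R9: 7  (via R1)
R28: 10  (via R27)
R13: 10  (via R33)
R11: 12  (via R28)
Shortest route: R29 → R33 → R27 → R28 → R11 = 12 ms.

12 ms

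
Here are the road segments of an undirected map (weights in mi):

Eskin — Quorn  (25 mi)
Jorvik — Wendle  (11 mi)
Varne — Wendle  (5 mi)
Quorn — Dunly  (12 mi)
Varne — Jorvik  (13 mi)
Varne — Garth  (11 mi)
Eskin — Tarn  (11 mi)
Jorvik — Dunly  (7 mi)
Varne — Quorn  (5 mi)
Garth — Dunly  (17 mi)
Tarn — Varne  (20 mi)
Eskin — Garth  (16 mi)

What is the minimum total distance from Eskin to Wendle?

32 mi

Running Dijkstra from Eskin:
Eskin: 0
Tarn: 11  (via Eskin)
Garth: 16  (via Eskin)
Quorn: 25  (via Eskin)
Varne: 27  (via Garth)
Wendle: 32  (via Varne)
Shortest route: Eskin → Garth → Varne → Wendle = 32 mi.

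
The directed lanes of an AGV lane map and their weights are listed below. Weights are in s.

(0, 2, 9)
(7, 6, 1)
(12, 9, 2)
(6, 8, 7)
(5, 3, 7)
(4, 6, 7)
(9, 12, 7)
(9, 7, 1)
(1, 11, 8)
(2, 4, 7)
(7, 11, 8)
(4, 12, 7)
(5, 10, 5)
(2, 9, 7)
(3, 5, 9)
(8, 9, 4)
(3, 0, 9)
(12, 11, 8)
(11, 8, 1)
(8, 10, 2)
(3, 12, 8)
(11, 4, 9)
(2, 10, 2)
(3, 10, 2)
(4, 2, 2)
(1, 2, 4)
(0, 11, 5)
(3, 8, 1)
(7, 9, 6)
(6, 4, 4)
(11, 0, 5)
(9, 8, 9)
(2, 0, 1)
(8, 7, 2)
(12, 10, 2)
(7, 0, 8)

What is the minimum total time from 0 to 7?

8 s

Shortest distances from 0:
0: 0
11: 5  (via 0)
8: 6  (via 11)
7: 8  (via 8)
Shortest route: 0 → 11 → 8 → 7 = 8 s.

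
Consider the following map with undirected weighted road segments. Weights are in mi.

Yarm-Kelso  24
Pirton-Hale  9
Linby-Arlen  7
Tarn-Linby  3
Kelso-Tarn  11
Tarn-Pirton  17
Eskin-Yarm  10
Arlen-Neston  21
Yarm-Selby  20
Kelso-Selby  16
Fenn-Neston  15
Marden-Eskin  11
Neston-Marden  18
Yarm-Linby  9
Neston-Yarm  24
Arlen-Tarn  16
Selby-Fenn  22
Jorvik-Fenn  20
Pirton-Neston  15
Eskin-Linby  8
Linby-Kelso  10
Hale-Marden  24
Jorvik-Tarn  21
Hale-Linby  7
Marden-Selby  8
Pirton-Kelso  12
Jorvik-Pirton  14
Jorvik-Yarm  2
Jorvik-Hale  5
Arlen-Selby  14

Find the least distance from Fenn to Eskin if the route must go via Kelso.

56 mi

Best Fenn to Kelso: Fenn → Selby → Kelso costing 38
Best Kelso to Eskin: Kelso → Linby → Eskin costing 18
Total via Kelso: 38 + 18 = 56 mi.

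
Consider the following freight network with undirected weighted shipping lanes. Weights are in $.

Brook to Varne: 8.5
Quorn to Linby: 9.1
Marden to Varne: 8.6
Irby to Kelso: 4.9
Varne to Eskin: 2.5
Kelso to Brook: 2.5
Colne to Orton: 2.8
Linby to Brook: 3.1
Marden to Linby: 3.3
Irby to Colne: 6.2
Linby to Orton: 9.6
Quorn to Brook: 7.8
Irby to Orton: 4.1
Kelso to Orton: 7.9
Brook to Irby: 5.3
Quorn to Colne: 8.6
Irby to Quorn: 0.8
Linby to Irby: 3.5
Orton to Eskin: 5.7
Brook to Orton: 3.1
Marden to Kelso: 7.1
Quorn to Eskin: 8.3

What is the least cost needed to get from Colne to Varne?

Shortest distances from Colne:
Colne: 0
Orton: 2.8  (via Colne)
Brook: 5.9  (via Orton)
Irby: 6.2  (via Colne)
Quorn: 7  (via Irby)
Kelso: 8.4  (via Brook)
Eskin: 8.5  (via Orton)
Linby: 9  (via Brook)
Varne: 11  (via Eskin)
Shortest route: Colne → Orton → Eskin → Varne = $11.

$11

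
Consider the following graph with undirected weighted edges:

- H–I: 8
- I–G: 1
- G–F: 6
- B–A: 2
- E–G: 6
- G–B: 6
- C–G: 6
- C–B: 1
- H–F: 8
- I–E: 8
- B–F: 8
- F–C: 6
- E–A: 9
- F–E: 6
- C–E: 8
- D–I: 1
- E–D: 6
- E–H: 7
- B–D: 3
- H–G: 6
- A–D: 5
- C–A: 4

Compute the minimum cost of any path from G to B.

Candidate routes:
G–B: 6 = 6
G–I–D–A–B: 1+1+5+2 = 9
G–C–B: 6+1 = 7
G–I–D–B: 1+1+3 = 5
The minimum is 5 via G–I–D–B.

5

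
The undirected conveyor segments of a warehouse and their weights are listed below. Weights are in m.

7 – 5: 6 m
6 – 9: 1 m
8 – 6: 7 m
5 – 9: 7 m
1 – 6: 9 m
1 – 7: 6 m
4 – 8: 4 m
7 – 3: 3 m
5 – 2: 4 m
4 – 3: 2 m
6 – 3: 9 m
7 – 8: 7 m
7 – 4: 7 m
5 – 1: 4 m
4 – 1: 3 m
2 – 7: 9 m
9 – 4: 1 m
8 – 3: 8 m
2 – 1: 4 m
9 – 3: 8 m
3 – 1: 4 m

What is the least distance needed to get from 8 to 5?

11 m

Shortest distances from 8:
8: 0
4: 4  (via 8)
9: 5  (via 4)
3: 6  (via 4)
6: 6  (via 9)
1: 7  (via 4)
7: 7  (via 8)
2: 11  (via 1)
5: 11  (via 1)
Shortest route: 8 → 4 → 1 → 5 = 11 m.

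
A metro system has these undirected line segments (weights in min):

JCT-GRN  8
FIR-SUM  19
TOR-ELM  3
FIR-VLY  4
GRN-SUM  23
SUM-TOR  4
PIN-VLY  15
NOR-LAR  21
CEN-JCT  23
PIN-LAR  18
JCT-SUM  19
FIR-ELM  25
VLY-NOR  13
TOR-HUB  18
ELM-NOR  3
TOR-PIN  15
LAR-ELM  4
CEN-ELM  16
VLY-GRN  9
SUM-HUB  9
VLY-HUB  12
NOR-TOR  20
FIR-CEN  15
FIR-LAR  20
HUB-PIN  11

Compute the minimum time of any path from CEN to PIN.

34 min

Running Dijkstra from CEN:
CEN: 0
FIR: 15  (via CEN)
ELM: 16  (via CEN)
VLY: 19  (via FIR)
NOR: 19  (via ELM)
TOR: 19  (via ELM)
LAR: 20  (via ELM)
JCT: 23  (via CEN)
SUM: 23  (via TOR)
GRN: 28  (via VLY)
HUB: 31  (via VLY)
PIN: 34  (via VLY)
Shortest route: CEN–FIR–VLY–PIN = 34 min.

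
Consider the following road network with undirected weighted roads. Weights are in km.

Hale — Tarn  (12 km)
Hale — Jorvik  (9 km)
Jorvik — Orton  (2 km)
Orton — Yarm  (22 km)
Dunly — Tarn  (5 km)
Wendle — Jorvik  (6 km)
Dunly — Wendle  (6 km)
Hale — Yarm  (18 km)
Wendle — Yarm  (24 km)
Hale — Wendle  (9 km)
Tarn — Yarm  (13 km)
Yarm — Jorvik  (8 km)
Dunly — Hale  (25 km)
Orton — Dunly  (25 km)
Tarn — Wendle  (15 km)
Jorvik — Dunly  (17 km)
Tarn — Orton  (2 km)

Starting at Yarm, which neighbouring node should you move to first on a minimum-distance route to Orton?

Jorvik

Candidate routes:
Yarm - Tarn - Orton: 13+2 = 15
Yarm - Jorvik - Orton: 8+2 = 10
The minimum is 10 km via Yarm - Jorvik - Orton.
So from Yarm the first move is to Jorvik.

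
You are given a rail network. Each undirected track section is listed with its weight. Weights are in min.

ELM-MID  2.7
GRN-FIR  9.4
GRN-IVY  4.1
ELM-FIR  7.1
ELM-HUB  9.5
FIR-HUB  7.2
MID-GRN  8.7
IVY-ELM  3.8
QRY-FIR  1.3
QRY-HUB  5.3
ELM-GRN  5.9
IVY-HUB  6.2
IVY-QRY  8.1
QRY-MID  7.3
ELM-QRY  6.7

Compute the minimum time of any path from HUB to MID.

12.2 min

Settle nodes by increasing distance from HUB:
HUB: 0
QRY: 5.3  (via HUB)
IVY: 6.2  (via HUB)
FIR: 6.6  (via QRY)
ELM: 9.5  (via HUB)
GRN: 10.3  (via IVY)
MID: 12.2  (via ELM)
Shortest route: HUB–ELM–MID = 12.2 min.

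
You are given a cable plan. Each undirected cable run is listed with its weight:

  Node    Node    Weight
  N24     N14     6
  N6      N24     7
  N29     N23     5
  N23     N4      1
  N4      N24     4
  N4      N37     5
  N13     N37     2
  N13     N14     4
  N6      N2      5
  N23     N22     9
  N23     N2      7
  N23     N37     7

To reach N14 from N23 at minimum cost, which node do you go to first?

N4

Enumerating some paths:
N23 → N4 → N24 → N14: 1+4+6 = 11
N23 → N4 → N37 → N13 → N14: 1+5+2+4 = 12
The minimum is 11 via N23 → N4 → N24 → N14.
So from N23 the first move is to N4.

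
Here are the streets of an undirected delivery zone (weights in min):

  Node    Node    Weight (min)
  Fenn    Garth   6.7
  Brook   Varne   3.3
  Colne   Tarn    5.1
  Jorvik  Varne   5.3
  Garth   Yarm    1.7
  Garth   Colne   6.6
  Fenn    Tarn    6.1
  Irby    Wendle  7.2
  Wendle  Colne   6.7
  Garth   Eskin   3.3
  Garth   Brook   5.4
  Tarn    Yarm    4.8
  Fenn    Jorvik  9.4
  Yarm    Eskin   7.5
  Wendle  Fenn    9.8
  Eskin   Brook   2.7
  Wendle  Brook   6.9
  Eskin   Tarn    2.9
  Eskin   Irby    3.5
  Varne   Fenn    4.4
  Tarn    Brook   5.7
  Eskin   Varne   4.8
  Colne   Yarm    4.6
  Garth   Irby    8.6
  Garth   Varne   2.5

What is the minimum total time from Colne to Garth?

6.3 min

Running Dijkstra from Colne:
Colne: 0
Yarm: 4.6  (via Colne)
Tarn: 5.1  (via Colne)
Garth: 6.3  (via Yarm)
Shortest route: Colne → Yarm → Garth = 6.3 min.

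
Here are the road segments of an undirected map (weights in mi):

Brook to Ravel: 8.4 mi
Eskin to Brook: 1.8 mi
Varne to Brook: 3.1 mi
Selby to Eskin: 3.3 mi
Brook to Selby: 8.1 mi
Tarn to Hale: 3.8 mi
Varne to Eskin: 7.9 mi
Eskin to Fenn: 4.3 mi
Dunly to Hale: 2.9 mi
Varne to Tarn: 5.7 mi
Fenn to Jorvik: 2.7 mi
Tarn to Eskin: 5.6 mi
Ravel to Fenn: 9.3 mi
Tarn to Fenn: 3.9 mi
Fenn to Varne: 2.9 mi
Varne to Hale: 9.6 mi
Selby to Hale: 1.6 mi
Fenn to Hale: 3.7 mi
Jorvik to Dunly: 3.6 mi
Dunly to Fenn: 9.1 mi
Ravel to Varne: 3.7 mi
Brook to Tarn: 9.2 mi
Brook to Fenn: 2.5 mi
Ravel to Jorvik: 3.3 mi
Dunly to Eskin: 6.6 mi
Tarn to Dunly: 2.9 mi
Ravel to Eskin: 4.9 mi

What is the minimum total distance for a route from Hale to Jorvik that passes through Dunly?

Shortest Hale→Dunly: Hale → Dunly = 2.9
Shortest Dunly→Jorvik: Dunly → Jorvik = 3.6
Total via Dunly: 2.9 + 3.6 = 6.5 mi.

6.5 mi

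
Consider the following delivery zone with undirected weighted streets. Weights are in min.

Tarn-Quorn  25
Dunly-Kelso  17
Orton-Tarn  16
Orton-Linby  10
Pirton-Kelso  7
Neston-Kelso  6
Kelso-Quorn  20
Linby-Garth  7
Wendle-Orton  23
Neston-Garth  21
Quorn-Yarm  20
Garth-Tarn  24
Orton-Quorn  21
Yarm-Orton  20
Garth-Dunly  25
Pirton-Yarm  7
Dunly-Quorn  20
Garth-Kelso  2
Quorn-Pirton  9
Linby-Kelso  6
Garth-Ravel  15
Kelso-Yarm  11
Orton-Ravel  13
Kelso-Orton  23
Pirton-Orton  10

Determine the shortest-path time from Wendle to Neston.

Running Dijkstra from Wendle:
Wendle: 0
Orton: 23  (via Wendle)
Pirton: 33  (via Orton)
Linby: 33  (via Orton)
Ravel: 36  (via Orton)
Kelso: 39  (via Linby)
Tarn: 39  (via Orton)
Yarm: 40  (via Pirton)
Garth: 40  (via Linby)
Quorn: 42  (via Pirton)
Neston: 45  (via Kelso)
Shortest route: Wendle–Orton–Linby–Kelso–Neston = 45 min.

45 min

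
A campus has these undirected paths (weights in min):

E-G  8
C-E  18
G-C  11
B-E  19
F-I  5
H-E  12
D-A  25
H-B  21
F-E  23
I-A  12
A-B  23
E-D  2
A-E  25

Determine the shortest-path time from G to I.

Candidate routes:
G → C → E → F → I: 11+18+23+5 = 57
G → E → D → A → I: 8+2+25+12 = 47
G → E → F → I: 8+23+5 = 36
G → E → A → I: 8+25+12 = 45
Cheapest is G → E → F → I at 36 min.

36 min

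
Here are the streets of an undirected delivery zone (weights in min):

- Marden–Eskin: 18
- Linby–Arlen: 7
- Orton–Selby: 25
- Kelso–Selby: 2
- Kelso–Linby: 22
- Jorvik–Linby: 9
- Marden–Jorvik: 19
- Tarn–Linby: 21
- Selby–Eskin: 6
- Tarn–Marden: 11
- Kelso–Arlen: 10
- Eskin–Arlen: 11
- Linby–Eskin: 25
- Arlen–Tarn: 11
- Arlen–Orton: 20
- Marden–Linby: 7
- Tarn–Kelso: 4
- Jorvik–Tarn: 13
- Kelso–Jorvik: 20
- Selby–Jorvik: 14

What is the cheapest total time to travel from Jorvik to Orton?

Enumerating some paths:
Jorvik → Tarn → Kelso → Selby → Orton: 13+4+2+25 = 44
Jorvik → Tarn → Arlen → Orton: 13+11+20 = 44
Jorvik → Linby → Arlen → Orton: 9+7+20 = 36
Jorvik → Selby → Orton: 14+25 = 39
Cheapest is Jorvik → Linby → Arlen → Orton at 36 min.

36 min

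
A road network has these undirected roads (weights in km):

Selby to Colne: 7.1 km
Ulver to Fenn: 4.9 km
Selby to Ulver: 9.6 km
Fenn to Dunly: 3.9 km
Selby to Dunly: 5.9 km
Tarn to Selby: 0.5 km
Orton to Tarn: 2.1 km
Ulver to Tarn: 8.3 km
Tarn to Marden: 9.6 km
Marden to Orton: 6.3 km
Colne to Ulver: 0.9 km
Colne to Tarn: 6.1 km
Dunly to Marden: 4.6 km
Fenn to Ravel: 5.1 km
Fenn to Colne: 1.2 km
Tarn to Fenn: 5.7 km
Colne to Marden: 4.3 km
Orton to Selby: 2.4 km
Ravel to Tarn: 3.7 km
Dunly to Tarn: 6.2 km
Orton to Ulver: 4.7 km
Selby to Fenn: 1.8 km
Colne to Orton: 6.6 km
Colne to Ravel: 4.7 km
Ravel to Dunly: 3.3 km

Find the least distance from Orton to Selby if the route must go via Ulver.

8.6 km

Shortest Orton→Ulver: Orton → Ulver = 4.7
Best Ulver to Selby: Ulver → Colne → Fenn → Selby costing 3.9
Total via Ulver: 4.7 + 3.9 = 8.6 km.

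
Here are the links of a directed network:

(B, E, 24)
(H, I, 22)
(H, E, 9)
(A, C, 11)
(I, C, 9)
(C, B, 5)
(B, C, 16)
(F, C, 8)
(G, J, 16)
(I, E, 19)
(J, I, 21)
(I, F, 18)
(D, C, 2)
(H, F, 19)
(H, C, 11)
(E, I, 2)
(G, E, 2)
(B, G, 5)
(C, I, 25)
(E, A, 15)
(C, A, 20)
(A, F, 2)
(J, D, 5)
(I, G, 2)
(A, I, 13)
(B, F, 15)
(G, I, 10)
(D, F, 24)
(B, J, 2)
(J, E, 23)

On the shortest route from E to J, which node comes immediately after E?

Candidate routes:
E - I - C - B - J: 2+9+5+2 = 18
E - I - G - J: 2+2+16 = 20
The minimum is 18 via E - I - C - B - J.
So from E the first move is to I.

I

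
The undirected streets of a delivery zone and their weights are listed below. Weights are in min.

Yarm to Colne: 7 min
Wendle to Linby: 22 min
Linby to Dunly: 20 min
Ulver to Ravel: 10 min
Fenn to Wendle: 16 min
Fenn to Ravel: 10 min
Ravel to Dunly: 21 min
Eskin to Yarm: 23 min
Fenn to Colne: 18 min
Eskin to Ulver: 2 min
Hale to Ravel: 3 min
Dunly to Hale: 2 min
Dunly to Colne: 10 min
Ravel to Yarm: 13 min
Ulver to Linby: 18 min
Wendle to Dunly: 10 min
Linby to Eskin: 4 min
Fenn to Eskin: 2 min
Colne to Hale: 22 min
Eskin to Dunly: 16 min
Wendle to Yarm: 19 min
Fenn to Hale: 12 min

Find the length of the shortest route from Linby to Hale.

Compare a few routes:
Linby - Eskin - Fenn - Hale: 4+2+12 = 18
Linby - Eskin - Fenn - Ravel - Hale: 4+2+10+3 = 19
Linby - Eskin - Ulver - Ravel - Hale: 4+2+10+3 = 19
Cheapest is Linby - Eskin - Fenn - Hale at 18 min.

18 min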